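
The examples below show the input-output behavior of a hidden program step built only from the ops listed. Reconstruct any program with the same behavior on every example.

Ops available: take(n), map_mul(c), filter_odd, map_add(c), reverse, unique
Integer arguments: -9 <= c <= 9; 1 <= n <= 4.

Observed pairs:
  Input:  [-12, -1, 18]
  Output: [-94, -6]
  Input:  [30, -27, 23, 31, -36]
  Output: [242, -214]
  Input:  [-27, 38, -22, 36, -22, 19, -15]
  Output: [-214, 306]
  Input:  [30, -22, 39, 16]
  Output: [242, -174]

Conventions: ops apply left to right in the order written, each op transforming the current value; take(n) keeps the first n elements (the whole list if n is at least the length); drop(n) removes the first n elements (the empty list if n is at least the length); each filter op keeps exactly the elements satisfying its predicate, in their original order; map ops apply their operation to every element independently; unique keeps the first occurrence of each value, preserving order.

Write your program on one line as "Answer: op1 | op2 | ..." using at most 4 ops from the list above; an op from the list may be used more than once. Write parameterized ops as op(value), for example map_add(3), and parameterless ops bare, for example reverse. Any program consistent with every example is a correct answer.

map_mul(8) | unique | take(2) | map_add(2)

Check, running the answer program on each example:
  [-12, -1, 18] -> [-96, -8, 144] -> [-96, -8, 144] -> [-96, -8] -> [-94, -6]
  [30, -27, 23, 31, -36] -> [240, -216, 184, 248, -288] -> [240, -216, 184, 248, -288] -> [240, -216] -> [242, -214]
  [-27, 38, -22, 36, -22, 19, -15] -> [-216, 304, -176, 288, -176, 152, -120] -> [-216, 304, -176, 288, 152, -120] -> [-216, 304] -> [-214, 306]
  [30, -22, 39, 16] -> [240, -176, 312, 128] -> [240, -176, 312, 128] -> [240, -176] -> [242, -174]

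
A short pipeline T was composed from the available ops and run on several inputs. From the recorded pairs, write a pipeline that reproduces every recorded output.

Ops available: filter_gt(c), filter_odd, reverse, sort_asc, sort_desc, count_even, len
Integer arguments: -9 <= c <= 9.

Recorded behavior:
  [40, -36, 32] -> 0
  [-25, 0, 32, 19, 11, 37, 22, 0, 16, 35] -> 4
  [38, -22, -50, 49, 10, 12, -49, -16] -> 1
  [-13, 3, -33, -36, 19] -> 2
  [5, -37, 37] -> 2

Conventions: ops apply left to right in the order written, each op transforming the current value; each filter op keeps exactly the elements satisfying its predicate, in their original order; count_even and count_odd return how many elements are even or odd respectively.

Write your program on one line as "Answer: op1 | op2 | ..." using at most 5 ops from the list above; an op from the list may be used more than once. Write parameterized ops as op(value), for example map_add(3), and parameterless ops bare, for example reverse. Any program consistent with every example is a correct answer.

filter_gt(-3) | filter_odd | reverse | sort_desc | len

Check, running the answer program on each example:
  [40, -36, 32] -> [40, 32] -> [] -> [] -> [] -> 0
  [-25, 0, 32, 19, 11, 37, 22, 0, 16, 35] -> [0, 32, 19, 11, 37, 22, 0, 16, 35] -> [19, 11, 37, 35] -> [35, 37, 11, 19] -> [37, 35, 19, 11] -> 4
  [38, -22, -50, 49, 10, 12, -49, -16] -> [38, 49, 10, 12] -> [49] -> [49] -> [49] -> 1
  [-13, 3, -33, -36, 19] -> [3, 19] -> [3, 19] -> [19, 3] -> [19, 3] -> 2
  [5, -37, 37] -> [5, 37] -> [5, 37] -> [37, 5] -> [37, 5] -> 2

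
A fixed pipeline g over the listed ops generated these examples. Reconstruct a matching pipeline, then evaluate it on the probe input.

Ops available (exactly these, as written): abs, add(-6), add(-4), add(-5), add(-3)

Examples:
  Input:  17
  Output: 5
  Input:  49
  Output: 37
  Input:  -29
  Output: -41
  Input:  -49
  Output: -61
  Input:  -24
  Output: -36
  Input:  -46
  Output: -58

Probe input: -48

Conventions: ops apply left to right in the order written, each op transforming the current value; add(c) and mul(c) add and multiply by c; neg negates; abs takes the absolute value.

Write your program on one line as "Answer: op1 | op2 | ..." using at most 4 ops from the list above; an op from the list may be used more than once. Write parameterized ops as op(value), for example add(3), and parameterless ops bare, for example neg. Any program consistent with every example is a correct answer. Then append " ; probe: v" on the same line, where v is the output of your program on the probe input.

add(-4) | add(-3) | add(-5) ; probe: -60

Check, running the answer program on each example:
  17 -> 13 -> 10 -> 5
  49 -> 45 -> 42 -> 37
  -29 -> -33 -> -36 -> -41
  -49 -> -53 -> -56 -> -61
  -24 -> -28 -> -31 -> -36
  -46 -> -50 -> -53 -> -58
  probe: -48 -> -52 -> -55 -> -60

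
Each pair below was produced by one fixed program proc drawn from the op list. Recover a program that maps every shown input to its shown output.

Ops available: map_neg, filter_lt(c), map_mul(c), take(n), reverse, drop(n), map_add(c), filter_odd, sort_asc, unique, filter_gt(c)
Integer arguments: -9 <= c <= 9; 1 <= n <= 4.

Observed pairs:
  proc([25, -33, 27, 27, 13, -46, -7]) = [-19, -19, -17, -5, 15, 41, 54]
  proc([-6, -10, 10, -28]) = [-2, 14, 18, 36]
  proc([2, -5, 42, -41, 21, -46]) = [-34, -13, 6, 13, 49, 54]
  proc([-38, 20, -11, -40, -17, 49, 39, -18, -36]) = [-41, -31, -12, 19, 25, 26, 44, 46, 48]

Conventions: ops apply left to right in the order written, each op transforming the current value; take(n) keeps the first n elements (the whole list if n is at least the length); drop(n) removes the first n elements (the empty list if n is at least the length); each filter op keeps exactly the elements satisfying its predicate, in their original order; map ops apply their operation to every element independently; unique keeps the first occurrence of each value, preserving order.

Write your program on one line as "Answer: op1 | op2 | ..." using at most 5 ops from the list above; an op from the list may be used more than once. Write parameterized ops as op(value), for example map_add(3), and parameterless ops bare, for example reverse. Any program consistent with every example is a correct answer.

sort_asc | reverse | map_neg | map_add(8)

Check, running the answer program on each example:
  [25, -33, 27, 27, 13, -46, -7] -> [-46, -33, -7, 13, 25, 27, 27] -> [27, 27, 25, 13, -7, -33, -46] -> [-27, -27, -25, -13, 7, 33, 46] -> [-19, -19, -17, -5, 15, 41, 54]
  [-6, -10, 10, -28] -> [-28, -10, -6, 10] -> [10, -6, -10, -28] -> [-10, 6, 10, 28] -> [-2, 14, 18, 36]
  [2, -5, 42, -41, 21, -46] -> [-46, -41, -5, 2, 21, 42] -> [42, 21, 2, -5, -41, -46] -> [-42, -21, -2, 5, 41, 46] -> [-34, -13, 6, 13, 49, 54]
  [-38, 20, -11, -40, -17, 49, 39, -18, -36] -> [-40, -38, -36, -18, -17, -11, 20, 39, 49] -> [49, 39, 20, -11, -17, -18, -36, -38, -40] -> [-49, -39, -20, 11, 17, 18, 36, 38, 40] -> [-41, -31, -12, 19, 25, 26, 44, 46, 48]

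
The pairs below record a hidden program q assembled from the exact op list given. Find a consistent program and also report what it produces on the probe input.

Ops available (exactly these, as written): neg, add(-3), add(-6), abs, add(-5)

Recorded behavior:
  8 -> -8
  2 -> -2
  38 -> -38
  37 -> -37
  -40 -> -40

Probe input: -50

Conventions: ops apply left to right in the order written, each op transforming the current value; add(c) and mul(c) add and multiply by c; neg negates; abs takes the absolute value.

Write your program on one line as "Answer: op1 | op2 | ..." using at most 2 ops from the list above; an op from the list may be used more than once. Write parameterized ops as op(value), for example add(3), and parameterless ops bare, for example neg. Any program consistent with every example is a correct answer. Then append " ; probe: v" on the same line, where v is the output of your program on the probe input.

abs | neg ; probe: -50

Check, running the answer program on each example:
  8 -> 8 -> -8
  2 -> 2 -> -2
  38 -> 38 -> -38
  37 -> 37 -> -37
  -40 -> 40 -> -40
  probe: -50 -> 50 -> -50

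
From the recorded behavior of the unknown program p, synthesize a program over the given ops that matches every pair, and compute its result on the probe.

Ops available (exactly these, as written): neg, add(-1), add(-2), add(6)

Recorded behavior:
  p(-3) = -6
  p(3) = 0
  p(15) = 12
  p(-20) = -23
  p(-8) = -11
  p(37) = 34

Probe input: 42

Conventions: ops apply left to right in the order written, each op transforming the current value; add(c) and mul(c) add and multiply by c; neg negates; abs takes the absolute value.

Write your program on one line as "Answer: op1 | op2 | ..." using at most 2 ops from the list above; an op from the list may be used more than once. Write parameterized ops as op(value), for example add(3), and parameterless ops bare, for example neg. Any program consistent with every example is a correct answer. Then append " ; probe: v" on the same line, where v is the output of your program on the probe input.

add(-1) | add(-2) ; probe: 39

Check, running the answer program on each example:
  -3 -> -4 -> -6
  3 -> 2 -> 0
  15 -> 14 -> 12
  -20 -> -21 -> -23
  -8 -> -9 -> -11
  37 -> 36 -> 34
  probe: 42 -> 41 -> 39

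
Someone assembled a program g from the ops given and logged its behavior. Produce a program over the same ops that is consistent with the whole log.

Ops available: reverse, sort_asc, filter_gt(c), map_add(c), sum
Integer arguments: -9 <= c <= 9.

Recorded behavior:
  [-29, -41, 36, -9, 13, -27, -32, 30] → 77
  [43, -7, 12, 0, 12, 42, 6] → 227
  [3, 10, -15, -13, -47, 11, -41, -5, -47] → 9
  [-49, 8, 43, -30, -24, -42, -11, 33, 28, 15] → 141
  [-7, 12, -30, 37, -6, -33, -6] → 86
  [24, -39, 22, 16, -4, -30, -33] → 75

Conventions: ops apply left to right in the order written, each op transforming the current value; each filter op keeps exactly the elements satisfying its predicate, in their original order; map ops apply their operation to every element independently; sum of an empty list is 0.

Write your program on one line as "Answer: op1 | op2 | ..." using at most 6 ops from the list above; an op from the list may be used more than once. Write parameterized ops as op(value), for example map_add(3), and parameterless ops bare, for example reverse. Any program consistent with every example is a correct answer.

sort_asc | reverse | map_add(9) | map_add(8) | sum

Check, running the answer program on each example:
  [-29, -41, 36, -9, 13, -27, -32, 30] -> [-41, -32, -29, -27, -9, 13, 30, 36] -> [36, 30, 13, -9, -27, -29, -32, -41] -> [45, 39, 22, 0, -18, -20, -23, -32] -> [53, 47, 30, 8, -10, -12, -15, -24] -> 77
  [43, -7, 12, 0, 12, 42, 6] -> [-7, 0, 6, 12, 12, 42, 43] -> [43, 42, 12, 12, 6, 0, -7] -> [52, 51, 21, 21, 15, 9, 2] -> [60, 59, 29, 29, 23, 17, 10] -> 227
  [3, 10, -15, -13, -47, 11, -41, -5, -47] -> [-47, -47, -41, -15, -13, -5, 3, 10, 11] -> [11, 10, 3, -5, -13, -15, -41, -47, -47] -> [20, 19, 12, 4, -4, -6, -32, -38, -38] -> [28, 27, 20, 12, 4, 2, -24, -30, -30] -> 9
  [-49, 8, 43, -30, -24, -42, -11, 33, 28, 15] -> [-49, -42, -30, -24, -11, 8, 15, 28, 33, 43] -> [43, 33, 28, 15, 8, -11, -24, -30, -42, -49] -> [52, 42, 37, 24, 17, -2, -15, -21, -33, -40] -> [60, 50, 45, 32, 25, 6, -7, -13, -25, -32] -> 141
  [-7, 12, -30, 37, -6, -33, -6] -> [-33, -30, -7, -6, -6, 12, 37] -> [37, 12, -6, -6, -7, -30, -33] -> [46, 21, 3, 3, 2, -21, -24] -> [54, 29, 11, 11, 10, -13, -16] -> 86
  [24, -39, 22, 16, -4, -30, -33] -> [-39, -33, -30, -4, 16, 22, 24] -> [24, 22, 16, -4, -30, -33, -39] -> [33, 31, 25, 5, -21, -24, -30] -> [41, 39, 33, 13, -13, -16, -22] -> 75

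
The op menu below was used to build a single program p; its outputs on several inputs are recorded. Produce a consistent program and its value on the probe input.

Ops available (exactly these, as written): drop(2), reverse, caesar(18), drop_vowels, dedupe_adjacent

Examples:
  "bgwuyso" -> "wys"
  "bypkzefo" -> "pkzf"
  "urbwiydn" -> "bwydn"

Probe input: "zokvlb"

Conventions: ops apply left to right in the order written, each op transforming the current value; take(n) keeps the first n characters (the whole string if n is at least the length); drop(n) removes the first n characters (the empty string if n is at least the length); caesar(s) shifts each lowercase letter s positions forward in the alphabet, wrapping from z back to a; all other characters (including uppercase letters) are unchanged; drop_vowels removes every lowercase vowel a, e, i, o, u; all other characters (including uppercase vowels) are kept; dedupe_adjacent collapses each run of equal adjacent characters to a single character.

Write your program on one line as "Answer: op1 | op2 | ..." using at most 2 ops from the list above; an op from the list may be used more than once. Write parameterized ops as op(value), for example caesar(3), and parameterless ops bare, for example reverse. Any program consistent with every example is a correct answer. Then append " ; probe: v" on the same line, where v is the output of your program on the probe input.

drop(2) | drop_vowels ; probe: "kvlb"

Check, running the answer program on each example:
  "bgwuyso" -> "wuyso" -> "wys"
  "bypkzefo" -> "pkzefo" -> "pkzf"
  "urbwiydn" -> "bwiydn" -> "bwydn"
  probe: "zokvlb" -> "kvlb" -> "kvlb"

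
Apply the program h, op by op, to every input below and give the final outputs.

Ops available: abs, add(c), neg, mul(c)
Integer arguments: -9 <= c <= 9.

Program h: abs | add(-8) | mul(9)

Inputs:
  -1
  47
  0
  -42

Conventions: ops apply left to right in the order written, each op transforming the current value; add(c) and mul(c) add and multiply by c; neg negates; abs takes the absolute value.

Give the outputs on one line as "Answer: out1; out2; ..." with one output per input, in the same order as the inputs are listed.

-63; 351; -72; 306

Execution, op by op:
  -1 -> 1 -> -7 -> -63
  47 -> 47 -> 39 -> 351
  0 -> 0 -> -8 -> -72
  -42 -> 42 -> 34 -> 306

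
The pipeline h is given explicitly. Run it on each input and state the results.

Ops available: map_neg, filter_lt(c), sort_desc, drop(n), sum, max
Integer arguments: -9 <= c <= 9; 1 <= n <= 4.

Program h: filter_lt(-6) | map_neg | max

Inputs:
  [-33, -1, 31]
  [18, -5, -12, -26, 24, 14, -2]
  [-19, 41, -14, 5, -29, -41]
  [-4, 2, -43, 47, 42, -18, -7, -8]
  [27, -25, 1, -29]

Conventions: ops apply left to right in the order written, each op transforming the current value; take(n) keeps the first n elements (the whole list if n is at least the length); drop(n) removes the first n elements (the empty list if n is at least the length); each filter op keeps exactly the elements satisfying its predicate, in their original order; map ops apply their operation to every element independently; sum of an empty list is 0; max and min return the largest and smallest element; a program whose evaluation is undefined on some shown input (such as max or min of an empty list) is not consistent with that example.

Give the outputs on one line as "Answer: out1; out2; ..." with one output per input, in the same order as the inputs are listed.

33; 26; 41; 43; 29

Execution, op by op:
  [-33, -1, 31] -> [-33] -> [33] -> 33
  [18, -5, -12, -26, 24, 14, -2] -> [-12, -26] -> [12, 26] -> 26
  [-19, 41, -14, 5, -29, -41] -> [-19, -14, -29, -41] -> [19, 14, 29, 41] -> 41
  [-4, 2, -43, 47, 42, -18, -7, -8] -> [-43, -18, -7, -8] -> [43, 18, 7, 8] -> 43
  [27, -25, 1, -29] -> [-25, -29] -> [25, 29] -> 29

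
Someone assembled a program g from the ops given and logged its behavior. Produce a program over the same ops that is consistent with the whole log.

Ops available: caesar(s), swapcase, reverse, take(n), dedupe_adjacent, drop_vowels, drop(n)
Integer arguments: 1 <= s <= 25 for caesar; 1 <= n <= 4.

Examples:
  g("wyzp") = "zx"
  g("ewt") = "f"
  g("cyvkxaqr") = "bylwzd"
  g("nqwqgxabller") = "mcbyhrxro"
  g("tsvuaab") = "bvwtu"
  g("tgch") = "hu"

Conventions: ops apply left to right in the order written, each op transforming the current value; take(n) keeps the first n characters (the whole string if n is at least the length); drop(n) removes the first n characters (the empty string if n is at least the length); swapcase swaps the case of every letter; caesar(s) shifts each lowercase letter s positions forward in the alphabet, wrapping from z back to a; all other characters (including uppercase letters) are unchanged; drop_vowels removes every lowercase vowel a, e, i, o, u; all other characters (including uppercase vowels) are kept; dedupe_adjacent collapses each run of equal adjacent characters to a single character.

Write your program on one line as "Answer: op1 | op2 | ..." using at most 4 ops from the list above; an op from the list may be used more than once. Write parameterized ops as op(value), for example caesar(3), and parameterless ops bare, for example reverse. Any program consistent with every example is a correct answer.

reverse | drop(2) | caesar(1) | dedupe_adjacent

Check, running the answer program on each example:
  "wyzp" -> "pzyw" -> "yw" -> "zx" -> "zx"
  "ewt" -> "twe" -> "e" -> "f" -> "f"
  "cyvkxaqr" -> "rqaxkvyc" -> "axkvyc" -> "bylwzd" -> "bylwzd"
  "nqwqgxabller" -> "rellbaxgqwqn" -> "llbaxgqwqn" -> "mmcbyhrxro" -> "mcbyhrxro"
  "tsvuaab" -> "baauvst" -> "auvst" -> "bvwtu" -> "bvwtu"
  "tgch" -> "hcgt" -> "gt" -> "hu" -> "hu"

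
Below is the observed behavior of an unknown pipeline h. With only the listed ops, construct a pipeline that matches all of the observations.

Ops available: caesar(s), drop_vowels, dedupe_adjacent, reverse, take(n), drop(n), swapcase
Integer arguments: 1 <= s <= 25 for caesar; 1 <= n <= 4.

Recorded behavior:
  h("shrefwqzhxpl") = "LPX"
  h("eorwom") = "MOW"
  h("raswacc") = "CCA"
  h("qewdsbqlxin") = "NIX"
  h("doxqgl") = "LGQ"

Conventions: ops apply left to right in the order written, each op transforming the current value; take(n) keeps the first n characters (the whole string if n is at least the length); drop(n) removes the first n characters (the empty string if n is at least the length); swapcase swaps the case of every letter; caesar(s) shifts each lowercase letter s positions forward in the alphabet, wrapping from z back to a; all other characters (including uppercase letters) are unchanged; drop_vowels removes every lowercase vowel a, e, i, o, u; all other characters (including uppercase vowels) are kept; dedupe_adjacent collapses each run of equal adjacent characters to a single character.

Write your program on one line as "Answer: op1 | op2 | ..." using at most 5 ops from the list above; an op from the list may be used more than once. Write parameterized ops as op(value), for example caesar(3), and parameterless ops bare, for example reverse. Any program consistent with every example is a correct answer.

drop(3) | swapcase | reverse | take(3)

Check, running the answer program on each example:
  "shrefwqzhxpl" -> "efwqzhxpl" -> "EFWQZHXPL" -> "LPXHZQWFE" -> "LPX"
  "eorwom" -> "wom" -> "WOM" -> "MOW" -> "MOW"
  "raswacc" -> "wacc" -> "WACC" -> "CCAW" -> "CCA"
  "qewdsbqlxin" -> "dsbqlxin" -> "DSBQLXIN" -> "NIXLQBSD" -> "NIX"
  "doxqgl" -> "qgl" -> "QGL" -> "LGQ" -> "LGQ"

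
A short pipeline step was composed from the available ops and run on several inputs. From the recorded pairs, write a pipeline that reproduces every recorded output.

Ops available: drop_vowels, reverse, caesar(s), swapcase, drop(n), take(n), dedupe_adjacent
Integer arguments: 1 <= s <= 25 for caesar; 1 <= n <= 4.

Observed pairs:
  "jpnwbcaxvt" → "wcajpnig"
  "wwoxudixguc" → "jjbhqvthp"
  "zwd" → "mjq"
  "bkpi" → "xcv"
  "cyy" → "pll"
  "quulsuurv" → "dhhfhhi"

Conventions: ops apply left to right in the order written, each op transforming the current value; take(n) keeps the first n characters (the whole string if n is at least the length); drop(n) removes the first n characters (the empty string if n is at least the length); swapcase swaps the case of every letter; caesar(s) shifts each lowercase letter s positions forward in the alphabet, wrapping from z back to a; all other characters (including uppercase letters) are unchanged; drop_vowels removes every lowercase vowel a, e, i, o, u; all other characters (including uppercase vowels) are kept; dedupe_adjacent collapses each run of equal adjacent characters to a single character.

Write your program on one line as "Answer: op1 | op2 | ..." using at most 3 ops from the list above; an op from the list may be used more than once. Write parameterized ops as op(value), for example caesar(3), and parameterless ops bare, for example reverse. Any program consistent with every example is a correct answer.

caesar(3) | drop_vowels | caesar(10)

Check, running the answer program on each example:
  "jpnwbcaxvt" -> "msqzefdayw" -> "msqzfdyw" -> "wcajpnig"
  "wwoxudixguc" -> "zzraxglajxf" -> "zzrxgljxf" -> "jjbhqvthp"
  "zwd" -> "czg" -> "czg" -> "mjq"
  "bkpi" -> "ensl" -> "nsl" -> "xcv"
  "cyy" -> "fbb" -> "fbb" -> "pll"
  "quulsuurv" -> "txxovxxuy" -> "txxvxxy" -> "dhhfhhi"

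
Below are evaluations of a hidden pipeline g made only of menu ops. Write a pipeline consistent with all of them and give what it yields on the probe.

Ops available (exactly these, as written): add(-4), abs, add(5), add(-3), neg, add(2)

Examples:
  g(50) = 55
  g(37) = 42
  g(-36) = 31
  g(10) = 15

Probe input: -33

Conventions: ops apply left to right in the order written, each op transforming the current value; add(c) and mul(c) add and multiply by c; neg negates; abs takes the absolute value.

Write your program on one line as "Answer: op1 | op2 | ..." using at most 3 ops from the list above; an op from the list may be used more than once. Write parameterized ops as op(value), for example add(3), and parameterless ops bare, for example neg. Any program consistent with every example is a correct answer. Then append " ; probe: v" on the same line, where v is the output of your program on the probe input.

add(5) | abs ; probe: 28

Check, running the answer program on each example:
  50 -> 55 -> 55
  37 -> 42 -> 42
  -36 -> -31 -> 31
  10 -> 15 -> 15
  probe: -33 -> -28 -> 28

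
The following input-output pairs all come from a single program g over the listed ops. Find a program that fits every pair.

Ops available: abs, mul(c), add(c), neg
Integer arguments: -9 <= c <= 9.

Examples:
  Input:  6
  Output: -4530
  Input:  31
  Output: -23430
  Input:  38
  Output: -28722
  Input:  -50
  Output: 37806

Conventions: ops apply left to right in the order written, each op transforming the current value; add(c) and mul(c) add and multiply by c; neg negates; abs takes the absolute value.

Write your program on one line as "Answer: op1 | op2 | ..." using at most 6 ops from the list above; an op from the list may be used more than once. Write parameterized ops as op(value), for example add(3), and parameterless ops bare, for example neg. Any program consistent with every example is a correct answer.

mul(6) | mul(6) | mul(7) | mul(-3) | add(6)

Check, running the answer program on each example:
  6 -> 36 -> 216 -> 1512 -> -4536 -> -4530
  31 -> 186 -> 1116 -> 7812 -> -23436 -> -23430
  38 -> 228 -> 1368 -> 9576 -> -28728 -> -28722
  -50 -> -300 -> -1800 -> -12600 -> 37800 -> 37806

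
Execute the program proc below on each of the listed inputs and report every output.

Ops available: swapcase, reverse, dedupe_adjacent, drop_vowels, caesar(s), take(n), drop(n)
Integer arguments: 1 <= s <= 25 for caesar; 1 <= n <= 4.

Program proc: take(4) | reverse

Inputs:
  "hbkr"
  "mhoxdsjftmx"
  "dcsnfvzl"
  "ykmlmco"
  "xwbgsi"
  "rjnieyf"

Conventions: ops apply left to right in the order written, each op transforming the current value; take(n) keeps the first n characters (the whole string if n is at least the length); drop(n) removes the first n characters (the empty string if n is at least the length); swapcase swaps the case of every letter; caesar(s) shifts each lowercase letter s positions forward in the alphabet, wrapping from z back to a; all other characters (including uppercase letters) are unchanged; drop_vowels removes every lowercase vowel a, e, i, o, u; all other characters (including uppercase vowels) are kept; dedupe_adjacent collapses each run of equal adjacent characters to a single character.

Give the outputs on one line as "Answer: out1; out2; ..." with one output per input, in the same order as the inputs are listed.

"rkbh"; "xohm"; "nscd"; "lmky"; "gbwx"; "injr"

Execution, op by op:
  "hbkr" -> "hbkr" -> "rkbh"
  "mhoxdsjftmx" -> "mhox" -> "xohm"
  "dcsnfvzl" -> "dcsn" -> "nscd"
  "ykmlmco" -> "ykml" -> "lmky"
  "xwbgsi" -> "xwbg" -> "gbwx"
  "rjnieyf" -> "rjni" -> "injr"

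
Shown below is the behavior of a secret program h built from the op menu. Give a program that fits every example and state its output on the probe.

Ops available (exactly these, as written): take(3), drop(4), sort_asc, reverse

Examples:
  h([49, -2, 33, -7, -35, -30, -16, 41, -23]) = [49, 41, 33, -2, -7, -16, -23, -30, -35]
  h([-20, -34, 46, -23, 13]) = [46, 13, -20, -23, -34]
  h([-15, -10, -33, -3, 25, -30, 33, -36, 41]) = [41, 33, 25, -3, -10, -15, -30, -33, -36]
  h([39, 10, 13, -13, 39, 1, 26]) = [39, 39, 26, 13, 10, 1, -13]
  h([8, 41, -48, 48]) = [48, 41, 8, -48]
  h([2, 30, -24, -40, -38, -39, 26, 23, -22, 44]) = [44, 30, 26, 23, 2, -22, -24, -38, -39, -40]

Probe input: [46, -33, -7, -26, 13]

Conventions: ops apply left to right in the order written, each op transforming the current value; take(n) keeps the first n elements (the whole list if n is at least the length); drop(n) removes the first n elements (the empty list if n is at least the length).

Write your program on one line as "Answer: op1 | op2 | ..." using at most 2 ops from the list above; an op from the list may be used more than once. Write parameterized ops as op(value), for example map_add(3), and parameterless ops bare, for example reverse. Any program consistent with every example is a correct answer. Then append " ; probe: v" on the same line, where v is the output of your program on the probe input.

sort_asc | reverse ; probe: [46, 13, -7, -26, -33]

Check, running the answer program on each example:
  [49, -2, 33, -7, -35, -30, -16, 41, -23] -> [-35, -30, -23, -16, -7, -2, 33, 41, 49] -> [49, 41, 33, -2, -7, -16, -23, -30, -35]
  [-20, -34, 46, -23, 13] -> [-34, -23, -20, 13, 46] -> [46, 13, -20, -23, -34]
  [-15, -10, -33, -3, 25, -30, 33, -36, 41] -> [-36, -33, -30, -15, -10, -3, 25, 33, 41] -> [41, 33, 25, -3, -10, -15, -30, -33, -36]
  [39, 10, 13, -13, 39, 1, 26] -> [-13, 1, 10, 13, 26, 39, 39] -> [39, 39, 26, 13, 10, 1, -13]
  [8, 41, -48, 48] -> [-48, 8, 41, 48] -> [48, 41, 8, -48]
  [2, 30, -24, -40, -38, -39, 26, 23, -22, 44] -> [-40, -39, -38, -24, -22, 2, 23, 26, 30, 44] -> [44, 30, 26, 23, 2, -22, -24, -38, -39, -40]
  probe: [46, -33, -7, -26, 13] -> [-33, -26, -7, 13, 46] -> [46, 13, -7, -26, -33]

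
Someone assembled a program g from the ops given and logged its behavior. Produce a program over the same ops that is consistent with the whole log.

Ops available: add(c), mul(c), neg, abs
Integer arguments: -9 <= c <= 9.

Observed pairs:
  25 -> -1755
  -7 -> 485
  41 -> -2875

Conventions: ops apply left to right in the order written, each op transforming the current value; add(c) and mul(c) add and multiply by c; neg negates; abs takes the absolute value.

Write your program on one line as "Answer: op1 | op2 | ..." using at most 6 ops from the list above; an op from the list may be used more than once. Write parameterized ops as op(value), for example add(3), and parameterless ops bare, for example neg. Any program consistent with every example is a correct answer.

neg | mul(-7) | mul(2) | mul(-5) | add(-5)

Check, running the answer program on each example:
  25 -> -25 -> 175 -> 350 -> -1750 -> -1755
  -7 -> 7 -> -49 -> -98 -> 490 -> 485
  41 -> -41 -> 287 -> 574 -> -2870 -> -2875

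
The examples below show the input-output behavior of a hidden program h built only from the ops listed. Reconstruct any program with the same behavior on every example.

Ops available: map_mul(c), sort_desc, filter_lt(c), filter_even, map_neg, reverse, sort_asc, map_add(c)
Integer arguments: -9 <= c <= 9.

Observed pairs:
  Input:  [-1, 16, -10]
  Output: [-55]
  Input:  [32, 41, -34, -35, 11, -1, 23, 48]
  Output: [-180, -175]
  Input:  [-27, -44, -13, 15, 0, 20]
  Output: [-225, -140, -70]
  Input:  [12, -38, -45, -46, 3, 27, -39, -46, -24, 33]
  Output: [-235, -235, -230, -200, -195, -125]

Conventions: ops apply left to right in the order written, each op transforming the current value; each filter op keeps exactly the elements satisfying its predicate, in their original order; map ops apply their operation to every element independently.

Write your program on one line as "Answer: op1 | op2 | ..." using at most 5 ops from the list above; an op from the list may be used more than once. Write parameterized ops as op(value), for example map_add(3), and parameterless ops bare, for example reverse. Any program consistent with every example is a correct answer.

map_add(-1) | filter_lt(-7) | sort_asc | map_neg | map_mul(-5)

Check, running the answer program on each example:
  [-1, 16, -10] -> [-2, 15, -11] -> [-11] -> [-11] -> [11] -> [-55]
  [32, 41, -34, -35, 11, -1, 23, 48] -> [31, 40, -35, -36, 10, -2, 22, 47] -> [-35, -36] -> [-36, -35] -> [36, 35] -> [-180, -175]
  [-27, -44, -13, 15, 0, 20] -> [-28, -45, -14, 14, -1, 19] -> [-28, -45, -14] -> [-45, -28, -14] -> [45, 28, 14] -> [-225, -140, -70]
  [12, -38, -45, -46, 3, 27, -39, -46, -24, 33] -> [11, -39, -46, -47, 2, 26, -40, -47, -25, 32] -> [-39, -46, -47, -40, -47, -25] -> [-47, -47, -46, -40, -39, -25] -> [47, 47, 46, 40, 39, 25] -> [-235, -235, -230, -200, -195, -125]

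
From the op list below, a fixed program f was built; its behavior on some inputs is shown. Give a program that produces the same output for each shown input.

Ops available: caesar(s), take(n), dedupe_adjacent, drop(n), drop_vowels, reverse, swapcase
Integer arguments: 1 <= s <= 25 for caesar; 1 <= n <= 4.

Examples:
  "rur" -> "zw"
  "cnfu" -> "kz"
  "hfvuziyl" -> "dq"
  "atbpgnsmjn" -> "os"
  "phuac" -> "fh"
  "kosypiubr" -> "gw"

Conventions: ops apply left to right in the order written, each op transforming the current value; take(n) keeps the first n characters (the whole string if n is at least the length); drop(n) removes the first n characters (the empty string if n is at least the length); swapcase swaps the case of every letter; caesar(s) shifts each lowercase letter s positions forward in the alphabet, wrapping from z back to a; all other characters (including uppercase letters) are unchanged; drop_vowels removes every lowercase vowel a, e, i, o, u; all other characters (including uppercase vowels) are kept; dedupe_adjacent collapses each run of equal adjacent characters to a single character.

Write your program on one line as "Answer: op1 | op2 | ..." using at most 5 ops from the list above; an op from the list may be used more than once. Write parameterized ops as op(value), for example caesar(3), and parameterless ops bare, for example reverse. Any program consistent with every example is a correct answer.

caesar(19) | caesar(12) | reverse | take(2) | reverse

Check, running the answer program on each example:
  "rur" -> "knk" -> "wzw" -> "wzw" -> "wz" -> "zw"
  "cnfu" -> "vgyn" -> "hskz" -> "zksh" -> "zk" -> "kz"
  "hfvuziyl" -> "ayonsbre" -> "mkazendq" -> "qdnezakm" -> "qd" -> "dq"
  "atbpgnsmjn" -> "tmuizglfcg" -> "fygulsxros" -> "sorxslugyf" -> "so" -> "os"
  "phuac" -> "iantv" -> "umzfh" -> "hfzmu" -> "hf" -> "fh"
  "kosypiubr" -> "dhlribnuk" -> "ptxdunzgw" -> "wgznudxtp" -> "wg" -> "gw"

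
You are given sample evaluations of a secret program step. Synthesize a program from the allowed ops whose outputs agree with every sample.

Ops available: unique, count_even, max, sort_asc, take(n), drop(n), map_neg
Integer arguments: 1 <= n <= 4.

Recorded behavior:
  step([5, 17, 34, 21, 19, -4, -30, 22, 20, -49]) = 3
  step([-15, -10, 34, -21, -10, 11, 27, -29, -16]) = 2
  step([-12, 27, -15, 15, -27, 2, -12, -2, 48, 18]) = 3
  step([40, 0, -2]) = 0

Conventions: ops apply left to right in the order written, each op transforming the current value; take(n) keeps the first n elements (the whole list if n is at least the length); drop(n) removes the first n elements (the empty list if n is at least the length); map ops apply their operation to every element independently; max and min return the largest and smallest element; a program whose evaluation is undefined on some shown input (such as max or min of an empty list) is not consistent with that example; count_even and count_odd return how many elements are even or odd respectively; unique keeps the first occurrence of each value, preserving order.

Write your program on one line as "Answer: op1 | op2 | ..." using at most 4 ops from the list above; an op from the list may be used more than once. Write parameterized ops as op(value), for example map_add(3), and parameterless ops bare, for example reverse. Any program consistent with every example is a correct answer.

sort_asc | unique | drop(4) | count_even

Check, running the answer program on each example:
  [5, 17, 34, 21, 19, -4, -30, 22, 20, -49] -> [-49, -30, -4, 5, 17, 19, 20, 21, 22, 34] -> [-49, -30, -4, 5, 17, 19, 20, 21, 22, 34] -> [17, 19, 20, 21, 22, 34] -> 3
  [-15, -10, 34, -21, -10, 11, 27, -29, -16] -> [-29, -21, -16, -15, -10, -10, 11, 27, 34] -> [-29, -21, -16, -15, -10, 11, 27, 34] -> [-10, 11, 27, 34] -> 2
  [-12, 27, -15, 15, -27, 2, -12, -2, 48, 18] -> [-27, -15, -12, -12, -2, 2, 15, 18, 27, 48] -> [-27, -15, -12, -2, 2, 15, 18, 27, 48] -> [2, 15, 18, 27, 48] -> 3
  [40, 0, -2] -> [-2, 0, 40] -> [-2, 0, 40] -> [] -> 0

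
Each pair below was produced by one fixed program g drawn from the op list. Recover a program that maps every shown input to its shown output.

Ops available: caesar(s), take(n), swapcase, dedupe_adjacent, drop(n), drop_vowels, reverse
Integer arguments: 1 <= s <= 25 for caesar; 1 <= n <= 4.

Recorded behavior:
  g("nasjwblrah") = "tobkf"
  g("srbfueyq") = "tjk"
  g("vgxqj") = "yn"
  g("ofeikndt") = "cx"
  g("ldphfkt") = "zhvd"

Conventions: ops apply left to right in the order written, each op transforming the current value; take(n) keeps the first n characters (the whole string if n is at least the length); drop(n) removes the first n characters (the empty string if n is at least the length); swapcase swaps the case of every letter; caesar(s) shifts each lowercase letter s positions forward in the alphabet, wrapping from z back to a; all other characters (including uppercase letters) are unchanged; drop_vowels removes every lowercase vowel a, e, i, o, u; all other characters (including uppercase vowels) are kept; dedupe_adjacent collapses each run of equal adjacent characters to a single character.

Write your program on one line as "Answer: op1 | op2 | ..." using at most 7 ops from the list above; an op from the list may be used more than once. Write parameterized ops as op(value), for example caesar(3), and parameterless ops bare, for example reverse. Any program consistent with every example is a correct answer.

reverse | drop_vowels | drop(3) | reverse | caesar(18) | reverse

Check, running the answer program on each example:
  "nasjwblrah" -> "harlbwjsan" -> "hrlbwjsn" -> "bwjsn" -> "nsjwb" -> "fkbot" -> "tobkf"
  "srbfueyq" -> "qyeufbrs" -> "qyfbrs" -> "brs" -> "srb" -> "kjt" -> "tjk"
  "vgxqj" -> "jqxgv" -> "jqxgv" -> "gv" -> "vg" -> "ny" -> "yn"
  "ofeikndt" -> "tdnkiefo" -> "tdnkf" -> "kf" -> "fk" -> "xc" -> "cx"
  "ldphfkt" -> "tkfhpdl" -> "tkfhpdl" -> "hpdl" -> "ldph" -> "dvhz" -> "zhvd"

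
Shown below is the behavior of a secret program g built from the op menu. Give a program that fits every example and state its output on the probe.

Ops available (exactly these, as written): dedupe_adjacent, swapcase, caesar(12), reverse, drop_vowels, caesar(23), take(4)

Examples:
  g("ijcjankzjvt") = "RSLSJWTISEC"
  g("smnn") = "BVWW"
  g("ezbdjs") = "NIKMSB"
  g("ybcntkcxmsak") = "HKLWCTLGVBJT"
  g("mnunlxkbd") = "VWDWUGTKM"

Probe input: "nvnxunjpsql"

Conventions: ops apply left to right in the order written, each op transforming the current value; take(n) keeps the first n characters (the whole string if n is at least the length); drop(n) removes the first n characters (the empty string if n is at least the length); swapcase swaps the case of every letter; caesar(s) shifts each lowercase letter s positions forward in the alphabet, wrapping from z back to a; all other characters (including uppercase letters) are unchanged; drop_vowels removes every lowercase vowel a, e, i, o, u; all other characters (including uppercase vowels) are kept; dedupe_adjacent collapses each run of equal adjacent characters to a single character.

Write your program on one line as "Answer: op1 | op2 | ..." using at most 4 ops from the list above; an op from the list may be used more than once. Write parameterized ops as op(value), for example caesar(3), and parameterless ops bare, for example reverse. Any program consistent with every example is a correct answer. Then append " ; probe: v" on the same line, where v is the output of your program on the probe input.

caesar(23) | caesar(12) | swapcase ; probe: "WEWGDWSYBZU"

Check, running the answer program on each example:
  "ijcjankzjvt" -> "fgzgxkhwgsq" -> "rslsjwtisec" -> "RSLSJWTISEC"
  "smnn" -> "pjkk" -> "bvww" -> "BVWW"
  "ezbdjs" -> "bwyagp" -> "nikmsb" -> "NIKMSB"
  "ybcntkcxmsak" -> "vyzkqhzujpxh" -> "hklwctlgvbjt" -> "HKLWCTLGVBJT"
  "mnunlxkbd" -> "jkrkiuhya" -> "vwdwugtkm" -> "VWDWUGTKM"
  probe: "nvnxunjpsql" -> "kskurkgmpni" -> "wewgdwsybzu" -> "WEWGDWSYBZU"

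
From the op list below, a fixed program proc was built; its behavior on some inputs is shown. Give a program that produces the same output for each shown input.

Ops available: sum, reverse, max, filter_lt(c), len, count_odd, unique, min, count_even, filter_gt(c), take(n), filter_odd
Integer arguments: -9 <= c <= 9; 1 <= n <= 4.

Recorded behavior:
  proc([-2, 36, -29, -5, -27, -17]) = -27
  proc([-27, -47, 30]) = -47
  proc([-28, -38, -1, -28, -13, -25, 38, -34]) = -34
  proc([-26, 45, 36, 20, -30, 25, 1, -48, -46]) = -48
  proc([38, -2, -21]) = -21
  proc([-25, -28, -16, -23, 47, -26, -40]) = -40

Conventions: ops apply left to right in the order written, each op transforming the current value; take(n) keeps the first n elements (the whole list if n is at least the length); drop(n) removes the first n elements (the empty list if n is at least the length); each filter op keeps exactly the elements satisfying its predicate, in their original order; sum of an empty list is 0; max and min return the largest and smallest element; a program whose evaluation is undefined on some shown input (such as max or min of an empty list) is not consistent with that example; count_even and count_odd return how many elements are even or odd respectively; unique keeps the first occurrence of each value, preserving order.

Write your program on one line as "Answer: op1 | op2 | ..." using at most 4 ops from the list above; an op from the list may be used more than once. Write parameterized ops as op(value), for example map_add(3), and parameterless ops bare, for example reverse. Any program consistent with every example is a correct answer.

reverse | take(3) | min

Check, running the answer program on each example:
  [-2, 36, -29, -5, -27, -17] -> [-17, -27, -5, -29, 36, -2] -> [-17, -27, -5] -> -27
  [-27, -47, 30] -> [30, -47, -27] -> [30, -47, -27] -> -47
  [-28, -38, -1, -28, -13, -25, 38, -34] -> [-34, 38, -25, -13, -28, -1, -38, -28] -> [-34, 38, -25] -> -34
  [-26, 45, 36, 20, -30, 25, 1, -48, -46] -> [-46, -48, 1, 25, -30, 20, 36, 45, -26] -> [-46, -48, 1] -> -48
  [38, -2, -21] -> [-21, -2, 38] -> [-21, -2, 38] -> -21
  [-25, -28, -16, -23, 47, -26, -40] -> [-40, -26, 47, -23, -16, -28, -25] -> [-40, -26, 47] -> -40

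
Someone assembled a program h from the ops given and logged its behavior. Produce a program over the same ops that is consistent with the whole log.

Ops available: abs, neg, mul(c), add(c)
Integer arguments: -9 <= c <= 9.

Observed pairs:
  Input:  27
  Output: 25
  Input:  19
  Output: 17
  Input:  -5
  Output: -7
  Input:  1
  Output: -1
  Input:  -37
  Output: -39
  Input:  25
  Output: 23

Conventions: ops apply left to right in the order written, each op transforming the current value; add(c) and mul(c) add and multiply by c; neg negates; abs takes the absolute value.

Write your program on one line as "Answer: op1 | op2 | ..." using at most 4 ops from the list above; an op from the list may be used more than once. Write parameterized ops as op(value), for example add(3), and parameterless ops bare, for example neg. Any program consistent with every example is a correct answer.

neg | add(9) | add(-7) | neg

Check, running the answer program on each example:
  27 -> -27 -> -18 -> -25 -> 25
  19 -> -19 -> -10 -> -17 -> 17
  -5 -> 5 -> 14 -> 7 -> -7
  1 -> -1 -> 8 -> 1 -> -1
  -37 -> 37 -> 46 -> 39 -> -39
  25 -> -25 -> -16 -> -23 -> 23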